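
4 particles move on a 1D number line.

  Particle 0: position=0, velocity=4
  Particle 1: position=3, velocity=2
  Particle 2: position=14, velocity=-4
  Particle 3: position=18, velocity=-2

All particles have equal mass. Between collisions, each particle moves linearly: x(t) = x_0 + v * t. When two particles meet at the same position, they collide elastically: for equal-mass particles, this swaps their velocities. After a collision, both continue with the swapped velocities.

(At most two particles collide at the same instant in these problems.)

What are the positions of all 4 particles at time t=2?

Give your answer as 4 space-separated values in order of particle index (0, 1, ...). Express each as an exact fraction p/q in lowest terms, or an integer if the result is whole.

Answer: 6 7 8 14

Derivation:
Collision at t=3/2: particles 0 and 1 swap velocities; positions: p0=6 p1=6 p2=8 p3=15; velocities now: v0=2 v1=4 v2=-4 v3=-2
Collision at t=7/4: particles 1 and 2 swap velocities; positions: p0=13/2 p1=7 p2=7 p3=29/2; velocities now: v0=2 v1=-4 v2=4 v3=-2
Collision at t=11/6: particles 0 and 1 swap velocities; positions: p0=20/3 p1=20/3 p2=22/3 p3=43/3; velocities now: v0=-4 v1=2 v2=4 v3=-2
Advance to t=2 (no further collisions before then); velocities: v0=-4 v1=2 v2=4 v3=-2; positions = 6 7 8 14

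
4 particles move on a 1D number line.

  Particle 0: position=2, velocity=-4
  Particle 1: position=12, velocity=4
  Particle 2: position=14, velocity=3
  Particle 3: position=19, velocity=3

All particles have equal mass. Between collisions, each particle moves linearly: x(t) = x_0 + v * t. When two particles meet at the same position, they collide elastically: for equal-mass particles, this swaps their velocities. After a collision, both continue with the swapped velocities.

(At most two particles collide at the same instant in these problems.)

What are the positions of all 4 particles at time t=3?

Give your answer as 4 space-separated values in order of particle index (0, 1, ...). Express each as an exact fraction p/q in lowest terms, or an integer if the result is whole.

Answer: -10 23 24 28

Derivation:
Collision at t=2: particles 1 and 2 swap velocities; positions: p0=-6 p1=20 p2=20 p3=25; velocities now: v0=-4 v1=3 v2=4 v3=3
Advance to t=3 (no further collisions before then); velocities: v0=-4 v1=3 v2=4 v3=3; positions = -10 23 24 28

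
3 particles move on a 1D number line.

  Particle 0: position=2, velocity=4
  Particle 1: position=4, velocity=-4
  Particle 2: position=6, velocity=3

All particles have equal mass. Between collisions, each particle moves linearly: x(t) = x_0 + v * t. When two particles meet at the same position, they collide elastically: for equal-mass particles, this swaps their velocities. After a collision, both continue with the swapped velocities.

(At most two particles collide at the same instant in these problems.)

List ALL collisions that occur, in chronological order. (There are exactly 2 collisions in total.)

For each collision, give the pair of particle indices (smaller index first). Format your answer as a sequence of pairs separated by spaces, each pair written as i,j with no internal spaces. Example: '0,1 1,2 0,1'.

Collision at t=1/4: particles 0 and 1 swap velocities; positions: p0=3 p1=3 p2=27/4; velocities now: v0=-4 v1=4 v2=3
Collision at t=4: particles 1 and 2 swap velocities; positions: p0=-12 p1=18 p2=18; velocities now: v0=-4 v1=3 v2=4

Answer: 0,1 1,2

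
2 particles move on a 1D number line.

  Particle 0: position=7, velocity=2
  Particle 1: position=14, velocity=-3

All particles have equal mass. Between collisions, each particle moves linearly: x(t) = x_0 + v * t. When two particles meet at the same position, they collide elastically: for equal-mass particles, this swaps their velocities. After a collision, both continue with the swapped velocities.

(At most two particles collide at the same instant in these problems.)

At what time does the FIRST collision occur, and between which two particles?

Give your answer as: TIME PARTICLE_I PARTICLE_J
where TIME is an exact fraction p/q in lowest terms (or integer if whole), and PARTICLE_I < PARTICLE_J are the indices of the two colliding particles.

Answer: 7/5 0 1

Derivation:
Pair (0,1): pos 7,14 vel 2,-3 -> gap=7, closing at 5/unit, collide at t=7/5
Earliest collision: t=7/5 between 0 and 1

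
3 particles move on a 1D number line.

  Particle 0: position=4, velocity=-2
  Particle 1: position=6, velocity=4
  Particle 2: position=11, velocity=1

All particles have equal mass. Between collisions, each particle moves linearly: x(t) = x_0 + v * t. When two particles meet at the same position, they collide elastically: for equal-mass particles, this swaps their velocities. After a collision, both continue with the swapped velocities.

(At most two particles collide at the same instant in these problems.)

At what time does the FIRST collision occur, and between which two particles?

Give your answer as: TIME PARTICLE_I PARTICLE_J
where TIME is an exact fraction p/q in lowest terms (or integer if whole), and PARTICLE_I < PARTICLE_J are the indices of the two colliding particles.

Answer: 5/3 1 2

Derivation:
Pair (0,1): pos 4,6 vel -2,4 -> not approaching (rel speed -6 <= 0)
Pair (1,2): pos 6,11 vel 4,1 -> gap=5, closing at 3/unit, collide at t=5/3
Earliest collision: t=5/3 between 1 and 2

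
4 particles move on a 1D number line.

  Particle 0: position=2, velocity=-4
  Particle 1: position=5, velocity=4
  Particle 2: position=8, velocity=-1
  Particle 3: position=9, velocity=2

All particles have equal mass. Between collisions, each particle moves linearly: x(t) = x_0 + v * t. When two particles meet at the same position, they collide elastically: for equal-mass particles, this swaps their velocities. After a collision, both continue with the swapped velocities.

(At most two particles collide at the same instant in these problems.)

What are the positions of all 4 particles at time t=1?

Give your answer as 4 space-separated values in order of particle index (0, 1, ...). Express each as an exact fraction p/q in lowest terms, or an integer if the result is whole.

Collision at t=3/5: particles 1 and 2 swap velocities; positions: p0=-2/5 p1=37/5 p2=37/5 p3=51/5; velocities now: v0=-4 v1=-1 v2=4 v3=2
Advance to t=1 (no further collisions before then); velocities: v0=-4 v1=-1 v2=4 v3=2; positions = -2 7 9 11

Answer: -2 7 9 11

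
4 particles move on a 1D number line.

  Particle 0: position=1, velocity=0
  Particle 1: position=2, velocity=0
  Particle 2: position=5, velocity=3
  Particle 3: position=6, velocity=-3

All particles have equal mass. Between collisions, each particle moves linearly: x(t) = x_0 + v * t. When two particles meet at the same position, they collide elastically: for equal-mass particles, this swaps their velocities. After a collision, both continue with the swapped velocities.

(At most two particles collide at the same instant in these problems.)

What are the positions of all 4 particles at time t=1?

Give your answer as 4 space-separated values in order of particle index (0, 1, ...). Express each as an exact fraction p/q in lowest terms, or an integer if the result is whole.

Answer: 1 2 3 8

Derivation:
Collision at t=1/6: particles 2 and 3 swap velocities; positions: p0=1 p1=2 p2=11/2 p3=11/2; velocities now: v0=0 v1=0 v2=-3 v3=3
Advance to t=1 (no further collisions before then); velocities: v0=0 v1=0 v2=-3 v3=3; positions = 1 2 3 8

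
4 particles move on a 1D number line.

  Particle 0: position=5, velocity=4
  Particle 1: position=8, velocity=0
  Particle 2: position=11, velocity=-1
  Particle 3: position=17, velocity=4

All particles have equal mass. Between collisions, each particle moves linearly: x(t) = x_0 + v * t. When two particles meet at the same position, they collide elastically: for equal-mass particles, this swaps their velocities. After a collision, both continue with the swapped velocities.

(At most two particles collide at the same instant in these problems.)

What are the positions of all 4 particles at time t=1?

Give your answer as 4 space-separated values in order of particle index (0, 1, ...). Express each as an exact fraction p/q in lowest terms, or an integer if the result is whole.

Answer: 8 9 10 21

Derivation:
Collision at t=3/4: particles 0 and 1 swap velocities; positions: p0=8 p1=8 p2=41/4 p3=20; velocities now: v0=0 v1=4 v2=-1 v3=4
Advance to t=1 (no further collisions before then); velocities: v0=0 v1=4 v2=-1 v3=4; positions = 8 9 10 21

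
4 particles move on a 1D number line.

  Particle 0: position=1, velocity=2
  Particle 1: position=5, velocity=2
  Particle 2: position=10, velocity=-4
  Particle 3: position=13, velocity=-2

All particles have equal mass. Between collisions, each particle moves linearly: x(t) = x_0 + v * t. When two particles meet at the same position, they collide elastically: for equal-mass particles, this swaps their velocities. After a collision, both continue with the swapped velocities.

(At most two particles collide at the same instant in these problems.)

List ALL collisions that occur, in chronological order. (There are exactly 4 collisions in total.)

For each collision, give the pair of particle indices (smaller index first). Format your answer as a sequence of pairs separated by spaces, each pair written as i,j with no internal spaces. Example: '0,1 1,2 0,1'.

Collision at t=5/6: particles 1 and 2 swap velocities; positions: p0=8/3 p1=20/3 p2=20/3 p3=34/3; velocities now: v0=2 v1=-4 v2=2 v3=-2
Collision at t=3/2: particles 0 and 1 swap velocities; positions: p0=4 p1=4 p2=8 p3=10; velocities now: v0=-4 v1=2 v2=2 v3=-2
Collision at t=2: particles 2 and 3 swap velocities; positions: p0=2 p1=5 p2=9 p3=9; velocities now: v0=-4 v1=2 v2=-2 v3=2
Collision at t=3: particles 1 and 2 swap velocities; positions: p0=-2 p1=7 p2=7 p3=11; velocities now: v0=-4 v1=-2 v2=2 v3=2

Answer: 1,2 0,1 2,3 1,2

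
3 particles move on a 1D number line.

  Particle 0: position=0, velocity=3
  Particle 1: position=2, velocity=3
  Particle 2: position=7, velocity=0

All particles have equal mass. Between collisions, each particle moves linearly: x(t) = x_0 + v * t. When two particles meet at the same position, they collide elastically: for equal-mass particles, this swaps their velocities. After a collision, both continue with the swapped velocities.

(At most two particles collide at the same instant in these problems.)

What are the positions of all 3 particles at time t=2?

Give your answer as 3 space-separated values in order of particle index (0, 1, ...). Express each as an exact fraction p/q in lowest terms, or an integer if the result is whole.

Answer: 6 7 8

Derivation:
Collision at t=5/3: particles 1 and 2 swap velocities; positions: p0=5 p1=7 p2=7; velocities now: v0=3 v1=0 v2=3
Advance to t=2 (no further collisions before then); velocities: v0=3 v1=0 v2=3; positions = 6 7 8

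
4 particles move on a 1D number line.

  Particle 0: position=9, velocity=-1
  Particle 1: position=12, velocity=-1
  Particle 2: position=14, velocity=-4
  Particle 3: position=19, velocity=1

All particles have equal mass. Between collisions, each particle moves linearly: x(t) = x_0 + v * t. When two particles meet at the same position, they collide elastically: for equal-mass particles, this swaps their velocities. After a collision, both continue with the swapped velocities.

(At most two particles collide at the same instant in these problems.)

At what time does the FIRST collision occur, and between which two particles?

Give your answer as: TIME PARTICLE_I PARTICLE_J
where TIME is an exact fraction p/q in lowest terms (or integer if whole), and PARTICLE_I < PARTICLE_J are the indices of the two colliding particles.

Answer: 2/3 1 2

Derivation:
Pair (0,1): pos 9,12 vel -1,-1 -> not approaching (rel speed 0 <= 0)
Pair (1,2): pos 12,14 vel -1,-4 -> gap=2, closing at 3/unit, collide at t=2/3
Pair (2,3): pos 14,19 vel -4,1 -> not approaching (rel speed -5 <= 0)
Earliest collision: t=2/3 between 1 and 2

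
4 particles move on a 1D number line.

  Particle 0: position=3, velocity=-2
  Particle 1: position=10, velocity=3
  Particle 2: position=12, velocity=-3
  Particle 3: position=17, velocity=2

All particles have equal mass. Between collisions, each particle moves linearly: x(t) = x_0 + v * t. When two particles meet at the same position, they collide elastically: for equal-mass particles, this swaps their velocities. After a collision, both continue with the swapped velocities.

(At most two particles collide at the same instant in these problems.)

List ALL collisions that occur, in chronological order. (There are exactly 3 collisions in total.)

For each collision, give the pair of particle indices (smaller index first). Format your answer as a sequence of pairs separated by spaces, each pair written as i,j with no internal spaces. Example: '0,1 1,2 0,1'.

Answer: 1,2 2,3 0,1

Derivation:
Collision at t=1/3: particles 1 and 2 swap velocities; positions: p0=7/3 p1=11 p2=11 p3=53/3; velocities now: v0=-2 v1=-3 v2=3 v3=2
Collision at t=7: particles 2 and 3 swap velocities; positions: p0=-11 p1=-9 p2=31 p3=31; velocities now: v0=-2 v1=-3 v2=2 v3=3
Collision at t=9: particles 0 and 1 swap velocities; positions: p0=-15 p1=-15 p2=35 p3=37; velocities now: v0=-3 v1=-2 v2=2 v3=3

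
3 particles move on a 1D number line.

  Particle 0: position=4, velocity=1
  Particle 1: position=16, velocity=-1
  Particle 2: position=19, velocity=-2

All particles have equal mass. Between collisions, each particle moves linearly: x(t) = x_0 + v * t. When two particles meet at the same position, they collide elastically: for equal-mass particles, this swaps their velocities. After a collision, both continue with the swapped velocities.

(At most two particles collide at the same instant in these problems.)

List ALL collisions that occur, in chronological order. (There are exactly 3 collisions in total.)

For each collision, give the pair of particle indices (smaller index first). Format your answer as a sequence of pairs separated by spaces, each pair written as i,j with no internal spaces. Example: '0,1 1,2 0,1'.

Answer: 1,2 0,1 1,2

Derivation:
Collision at t=3: particles 1 and 2 swap velocities; positions: p0=7 p1=13 p2=13; velocities now: v0=1 v1=-2 v2=-1
Collision at t=5: particles 0 and 1 swap velocities; positions: p0=9 p1=9 p2=11; velocities now: v0=-2 v1=1 v2=-1
Collision at t=6: particles 1 and 2 swap velocities; positions: p0=7 p1=10 p2=10; velocities now: v0=-2 v1=-1 v2=1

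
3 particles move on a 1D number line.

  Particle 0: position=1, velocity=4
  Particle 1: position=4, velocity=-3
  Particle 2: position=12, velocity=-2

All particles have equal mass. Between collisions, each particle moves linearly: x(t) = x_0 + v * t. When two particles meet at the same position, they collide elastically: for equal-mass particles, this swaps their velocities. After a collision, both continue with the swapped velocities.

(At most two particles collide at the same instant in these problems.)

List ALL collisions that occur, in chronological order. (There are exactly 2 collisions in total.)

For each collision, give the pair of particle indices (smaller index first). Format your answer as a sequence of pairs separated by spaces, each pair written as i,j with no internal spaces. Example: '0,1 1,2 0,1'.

Collision at t=3/7: particles 0 and 1 swap velocities; positions: p0=19/7 p1=19/7 p2=78/7; velocities now: v0=-3 v1=4 v2=-2
Collision at t=11/6: particles 1 and 2 swap velocities; positions: p0=-3/2 p1=25/3 p2=25/3; velocities now: v0=-3 v1=-2 v2=4

Answer: 0,1 1,2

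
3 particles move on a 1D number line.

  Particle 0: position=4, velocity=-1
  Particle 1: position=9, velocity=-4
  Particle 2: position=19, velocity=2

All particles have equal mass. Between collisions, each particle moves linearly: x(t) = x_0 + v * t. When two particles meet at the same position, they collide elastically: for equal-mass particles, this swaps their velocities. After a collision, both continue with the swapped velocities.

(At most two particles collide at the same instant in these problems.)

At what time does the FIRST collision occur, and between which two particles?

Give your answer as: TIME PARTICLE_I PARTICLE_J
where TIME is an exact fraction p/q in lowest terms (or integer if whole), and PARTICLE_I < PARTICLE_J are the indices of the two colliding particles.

Answer: 5/3 0 1

Derivation:
Pair (0,1): pos 4,9 vel -1,-4 -> gap=5, closing at 3/unit, collide at t=5/3
Pair (1,2): pos 9,19 vel -4,2 -> not approaching (rel speed -6 <= 0)
Earliest collision: t=5/3 between 0 and 1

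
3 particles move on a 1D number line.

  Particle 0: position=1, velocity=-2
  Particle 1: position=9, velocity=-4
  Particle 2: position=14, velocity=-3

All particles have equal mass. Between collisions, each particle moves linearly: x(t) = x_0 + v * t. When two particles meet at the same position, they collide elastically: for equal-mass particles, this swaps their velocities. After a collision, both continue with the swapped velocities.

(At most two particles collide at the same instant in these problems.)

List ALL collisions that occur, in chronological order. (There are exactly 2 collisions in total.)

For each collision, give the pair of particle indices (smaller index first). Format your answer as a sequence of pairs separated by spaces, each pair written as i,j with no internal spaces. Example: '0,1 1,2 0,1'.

Collision at t=4: particles 0 and 1 swap velocities; positions: p0=-7 p1=-7 p2=2; velocities now: v0=-4 v1=-2 v2=-3
Collision at t=13: particles 1 and 2 swap velocities; positions: p0=-43 p1=-25 p2=-25; velocities now: v0=-4 v1=-3 v2=-2

Answer: 0,1 1,2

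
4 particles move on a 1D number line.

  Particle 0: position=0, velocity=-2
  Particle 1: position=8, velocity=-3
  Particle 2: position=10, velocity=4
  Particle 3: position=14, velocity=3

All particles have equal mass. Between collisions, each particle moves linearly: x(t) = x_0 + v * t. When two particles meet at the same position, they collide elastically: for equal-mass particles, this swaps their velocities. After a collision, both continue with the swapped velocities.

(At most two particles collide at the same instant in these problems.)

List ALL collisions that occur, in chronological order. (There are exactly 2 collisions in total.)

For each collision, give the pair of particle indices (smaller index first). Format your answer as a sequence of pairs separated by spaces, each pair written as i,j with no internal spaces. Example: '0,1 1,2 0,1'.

Collision at t=4: particles 2 and 3 swap velocities; positions: p0=-8 p1=-4 p2=26 p3=26; velocities now: v0=-2 v1=-3 v2=3 v3=4
Collision at t=8: particles 0 and 1 swap velocities; positions: p0=-16 p1=-16 p2=38 p3=42; velocities now: v0=-3 v1=-2 v2=3 v3=4

Answer: 2,3 0,1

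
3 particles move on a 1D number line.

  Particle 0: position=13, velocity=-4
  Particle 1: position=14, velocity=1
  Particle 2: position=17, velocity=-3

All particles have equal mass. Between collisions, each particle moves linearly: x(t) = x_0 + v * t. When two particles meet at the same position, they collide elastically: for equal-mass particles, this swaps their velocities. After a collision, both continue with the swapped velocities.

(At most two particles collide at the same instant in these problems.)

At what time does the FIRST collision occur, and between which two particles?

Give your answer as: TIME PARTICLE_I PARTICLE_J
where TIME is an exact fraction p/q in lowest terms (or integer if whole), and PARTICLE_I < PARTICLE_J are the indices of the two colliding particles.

Answer: 3/4 1 2

Derivation:
Pair (0,1): pos 13,14 vel -4,1 -> not approaching (rel speed -5 <= 0)
Pair (1,2): pos 14,17 vel 1,-3 -> gap=3, closing at 4/unit, collide at t=3/4
Earliest collision: t=3/4 between 1 and 2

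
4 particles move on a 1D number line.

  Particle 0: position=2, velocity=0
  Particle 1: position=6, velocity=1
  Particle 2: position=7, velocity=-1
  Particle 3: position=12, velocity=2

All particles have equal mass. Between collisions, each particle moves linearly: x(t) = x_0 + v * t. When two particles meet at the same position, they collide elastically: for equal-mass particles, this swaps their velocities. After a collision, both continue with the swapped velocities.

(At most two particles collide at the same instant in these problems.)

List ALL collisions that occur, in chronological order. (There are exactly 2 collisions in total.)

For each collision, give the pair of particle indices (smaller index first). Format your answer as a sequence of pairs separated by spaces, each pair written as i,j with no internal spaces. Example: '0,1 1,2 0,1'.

Collision at t=1/2: particles 1 and 2 swap velocities; positions: p0=2 p1=13/2 p2=13/2 p3=13; velocities now: v0=0 v1=-1 v2=1 v3=2
Collision at t=5: particles 0 and 1 swap velocities; positions: p0=2 p1=2 p2=11 p3=22; velocities now: v0=-1 v1=0 v2=1 v3=2

Answer: 1,2 0,1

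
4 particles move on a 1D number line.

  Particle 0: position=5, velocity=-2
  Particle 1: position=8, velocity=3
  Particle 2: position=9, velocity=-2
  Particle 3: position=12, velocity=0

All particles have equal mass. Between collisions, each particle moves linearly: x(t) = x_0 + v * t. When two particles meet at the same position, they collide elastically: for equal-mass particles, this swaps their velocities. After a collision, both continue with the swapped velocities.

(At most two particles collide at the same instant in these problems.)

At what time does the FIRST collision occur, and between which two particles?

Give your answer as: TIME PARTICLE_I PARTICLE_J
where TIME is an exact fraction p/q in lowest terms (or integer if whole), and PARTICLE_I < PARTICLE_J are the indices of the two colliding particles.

Answer: 1/5 1 2

Derivation:
Pair (0,1): pos 5,8 vel -2,3 -> not approaching (rel speed -5 <= 0)
Pair (1,2): pos 8,9 vel 3,-2 -> gap=1, closing at 5/unit, collide at t=1/5
Pair (2,3): pos 9,12 vel -2,0 -> not approaching (rel speed -2 <= 0)
Earliest collision: t=1/5 between 1 and 2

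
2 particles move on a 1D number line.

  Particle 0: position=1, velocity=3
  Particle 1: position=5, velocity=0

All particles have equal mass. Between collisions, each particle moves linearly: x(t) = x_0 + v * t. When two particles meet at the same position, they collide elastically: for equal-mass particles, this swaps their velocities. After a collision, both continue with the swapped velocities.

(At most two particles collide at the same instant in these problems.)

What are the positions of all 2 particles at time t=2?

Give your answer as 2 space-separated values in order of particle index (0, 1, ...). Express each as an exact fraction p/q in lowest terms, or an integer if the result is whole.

Collision at t=4/3: particles 0 and 1 swap velocities; positions: p0=5 p1=5; velocities now: v0=0 v1=3
Advance to t=2 (no further collisions before then); velocities: v0=0 v1=3; positions = 5 7

Answer: 5 7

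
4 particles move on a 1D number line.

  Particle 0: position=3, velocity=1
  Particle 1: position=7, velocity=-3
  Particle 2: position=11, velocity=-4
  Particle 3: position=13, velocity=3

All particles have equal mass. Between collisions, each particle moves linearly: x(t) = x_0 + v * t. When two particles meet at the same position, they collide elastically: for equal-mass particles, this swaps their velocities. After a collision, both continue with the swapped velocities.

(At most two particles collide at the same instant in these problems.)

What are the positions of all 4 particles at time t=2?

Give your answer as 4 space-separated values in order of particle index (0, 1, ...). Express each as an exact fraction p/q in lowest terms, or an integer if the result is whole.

Answer: 1 3 5 19

Derivation:
Collision at t=1: particles 0 and 1 swap velocities; positions: p0=4 p1=4 p2=7 p3=16; velocities now: v0=-3 v1=1 v2=-4 v3=3
Collision at t=8/5: particles 1 and 2 swap velocities; positions: p0=11/5 p1=23/5 p2=23/5 p3=89/5; velocities now: v0=-3 v1=-4 v2=1 v3=3
Advance to t=2 (no further collisions before then); velocities: v0=-3 v1=-4 v2=1 v3=3; positions = 1 3 5 19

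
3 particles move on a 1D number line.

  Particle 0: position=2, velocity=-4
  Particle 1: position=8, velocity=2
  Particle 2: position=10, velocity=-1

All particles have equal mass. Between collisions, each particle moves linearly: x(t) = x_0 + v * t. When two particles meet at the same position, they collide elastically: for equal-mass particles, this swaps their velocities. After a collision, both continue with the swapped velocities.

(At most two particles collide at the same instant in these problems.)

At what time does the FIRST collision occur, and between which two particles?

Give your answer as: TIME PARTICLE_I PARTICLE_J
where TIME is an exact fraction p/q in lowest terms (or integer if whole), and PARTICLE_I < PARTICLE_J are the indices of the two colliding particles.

Answer: 2/3 1 2

Derivation:
Pair (0,1): pos 2,8 vel -4,2 -> not approaching (rel speed -6 <= 0)
Pair (1,2): pos 8,10 vel 2,-1 -> gap=2, closing at 3/unit, collide at t=2/3
Earliest collision: t=2/3 between 1 and 2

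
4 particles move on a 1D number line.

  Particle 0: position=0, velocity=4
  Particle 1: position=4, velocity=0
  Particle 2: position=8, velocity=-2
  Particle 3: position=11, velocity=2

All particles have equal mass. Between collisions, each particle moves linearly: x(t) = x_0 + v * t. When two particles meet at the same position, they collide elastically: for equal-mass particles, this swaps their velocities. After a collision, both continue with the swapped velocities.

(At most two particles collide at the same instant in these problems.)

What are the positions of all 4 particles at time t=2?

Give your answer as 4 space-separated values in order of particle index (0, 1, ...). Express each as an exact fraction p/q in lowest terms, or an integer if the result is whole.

Answer: 4 4 8 15

Derivation:
Collision at t=1: particles 0 and 1 swap velocities; positions: p0=4 p1=4 p2=6 p3=13; velocities now: v0=0 v1=4 v2=-2 v3=2
Collision at t=4/3: particles 1 and 2 swap velocities; positions: p0=4 p1=16/3 p2=16/3 p3=41/3; velocities now: v0=0 v1=-2 v2=4 v3=2
Collision at t=2: particles 0 and 1 swap velocities; positions: p0=4 p1=4 p2=8 p3=15; velocities now: v0=-2 v1=0 v2=4 v3=2
Advance to t=2 (no further collisions before then); velocities: v0=-2 v1=0 v2=4 v3=2; positions = 4 4 8 15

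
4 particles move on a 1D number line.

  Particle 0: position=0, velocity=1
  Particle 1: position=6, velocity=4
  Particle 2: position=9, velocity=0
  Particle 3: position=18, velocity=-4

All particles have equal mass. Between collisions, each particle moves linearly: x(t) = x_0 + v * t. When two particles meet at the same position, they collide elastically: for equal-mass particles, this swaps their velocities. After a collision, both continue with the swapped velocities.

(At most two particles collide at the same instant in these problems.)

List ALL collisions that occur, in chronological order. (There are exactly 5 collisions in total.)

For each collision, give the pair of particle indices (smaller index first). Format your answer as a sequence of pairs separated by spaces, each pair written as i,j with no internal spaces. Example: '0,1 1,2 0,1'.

Collision at t=3/4: particles 1 and 2 swap velocities; positions: p0=3/4 p1=9 p2=9 p3=15; velocities now: v0=1 v1=0 v2=4 v3=-4
Collision at t=3/2: particles 2 and 3 swap velocities; positions: p0=3/2 p1=9 p2=12 p3=12; velocities now: v0=1 v1=0 v2=-4 v3=4
Collision at t=9/4: particles 1 and 2 swap velocities; positions: p0=9/4 p1=9 p2=9 p3=15; velocities now: v0=1 v1=-4 v2=0 v3=4
Collision at t=18/5: particles 0 and 1 swap velocities; positions: p0=18/5 p1=18/5 p2=9 p3=102/5; velocities now: v0=-4 v1=1 v2=0 v3=4
Collision at t=9: particles 1 and 2 swap velocities; positions: p0=-18 p1=9 p2=9 p3=42; velocities now: v0=-4 v1=0 v2=1 v3=4

Answer: 1,2 2,3 1,2 0,1 1,2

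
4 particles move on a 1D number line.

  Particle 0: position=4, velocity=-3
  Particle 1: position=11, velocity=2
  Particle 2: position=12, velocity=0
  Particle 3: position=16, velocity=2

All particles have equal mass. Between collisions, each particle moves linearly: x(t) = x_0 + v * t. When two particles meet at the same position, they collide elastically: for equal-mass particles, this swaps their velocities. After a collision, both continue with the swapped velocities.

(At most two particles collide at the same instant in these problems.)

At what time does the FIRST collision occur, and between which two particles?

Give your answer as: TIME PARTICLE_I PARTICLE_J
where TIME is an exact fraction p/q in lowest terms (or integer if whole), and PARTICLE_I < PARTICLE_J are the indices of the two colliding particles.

Pair (0,1): pos 4,11 vel -3,2 -> not approaching (rel speed -5 <= 0)
Pair (1,2): pos 11,12 vel 2,0 -> gap=1, closing at 2/unit, collide at t=1/2
Pair (2,3): pos 12,16 vel 0,2 -> not approaching (rel speed -2 <= 0)
Earliest collision: t=1/2 between 1 and 2

Answer: 1/2 1 2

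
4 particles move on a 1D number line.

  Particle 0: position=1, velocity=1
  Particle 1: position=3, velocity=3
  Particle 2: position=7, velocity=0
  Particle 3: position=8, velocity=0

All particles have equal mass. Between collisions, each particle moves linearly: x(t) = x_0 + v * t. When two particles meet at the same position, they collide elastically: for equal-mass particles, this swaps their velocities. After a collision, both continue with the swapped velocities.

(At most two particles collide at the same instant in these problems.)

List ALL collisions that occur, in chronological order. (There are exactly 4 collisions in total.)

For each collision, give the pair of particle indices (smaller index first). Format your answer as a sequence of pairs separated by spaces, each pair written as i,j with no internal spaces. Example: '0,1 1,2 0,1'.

Collision at t=4/3: particles 1 and 2 swap velocities; positions: p0=7/3 p1=7 p2=7 p3=8; velocities now: v0=1 v1=0 v2=3 v3=0
Collision at t=5/3: particles 2 and 3 swap velocities; positions: p0=8/3 p1=7 p2=8 p3=8; velocities now: v0=1 v1=0 v2=0 v3=3
Collision at t=6: particles 0 and 1 swap velocities; positions: p0=7 p1=7 p2=8 p3=21; velocities now: v0=0 v1=1 v2=0 v3=3
Collision at t=7: particles 1 and 2 swap velocities; positions: p0=7 p1=8 p2=8 p3=24; velocities now: v0=0 v1=0 v2=1 v3=3

Answer: 1,2 2,3 0,1 1,2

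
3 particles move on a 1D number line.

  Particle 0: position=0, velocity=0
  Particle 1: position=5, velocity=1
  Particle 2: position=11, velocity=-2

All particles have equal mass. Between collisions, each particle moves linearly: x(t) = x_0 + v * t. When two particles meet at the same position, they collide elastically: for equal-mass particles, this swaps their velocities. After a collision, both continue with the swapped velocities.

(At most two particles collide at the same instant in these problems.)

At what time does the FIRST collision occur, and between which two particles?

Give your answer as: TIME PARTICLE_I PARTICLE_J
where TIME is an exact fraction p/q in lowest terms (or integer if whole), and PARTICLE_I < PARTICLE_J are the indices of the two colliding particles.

Answer: 2 1 2

Derivation:
Pair (0,1): pos 0,5 vel 0,1 -> not approaching (rel speed -1 <= 0)
Pair (1,2): pos 5,11 vel 1,-2 -> gap=6, closing at 3/unit, collide at t=2
Earliest collision: t=2 between 1 and 2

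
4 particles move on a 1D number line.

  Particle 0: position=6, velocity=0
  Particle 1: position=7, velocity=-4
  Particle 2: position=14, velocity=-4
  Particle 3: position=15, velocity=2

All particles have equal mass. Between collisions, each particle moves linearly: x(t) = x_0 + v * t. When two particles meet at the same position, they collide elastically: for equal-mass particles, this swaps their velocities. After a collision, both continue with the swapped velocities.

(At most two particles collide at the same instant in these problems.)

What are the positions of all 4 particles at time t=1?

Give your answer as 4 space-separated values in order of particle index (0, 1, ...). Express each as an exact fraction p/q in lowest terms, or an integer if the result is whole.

Collision at t=1/4: particles 0 and 1 swap velocities; positions: p0=6 p1=6 p2=13 p3=31/2; velocities now: v0=-4 v1=0 v2=-4 v3=2
Advance to t=1 (no further collisions before then); velocities: v0=-4 v1=0 v2=-4 v3=2; positions = 3 6 10 17

Answer: 3 6 10 17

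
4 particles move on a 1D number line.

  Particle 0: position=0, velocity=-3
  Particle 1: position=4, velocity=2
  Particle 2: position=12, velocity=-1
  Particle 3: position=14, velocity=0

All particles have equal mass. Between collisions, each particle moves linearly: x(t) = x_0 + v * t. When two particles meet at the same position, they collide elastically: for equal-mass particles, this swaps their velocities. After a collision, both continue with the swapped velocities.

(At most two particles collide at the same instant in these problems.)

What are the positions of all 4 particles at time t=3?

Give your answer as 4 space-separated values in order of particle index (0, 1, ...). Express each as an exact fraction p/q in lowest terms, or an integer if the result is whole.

Answer: -9 9 10 14

Derivation:
Collision at t=8/3: particles 1 and 2 swap velocities; positions: p0=-8 p1=28/3 p2=28/3 p3=14; velocities now: v0=-3 v1=-1 v2=2 v3=0
Advance to t=3 (no further collisions before then); velocities: v0=-3 v1=-1 v2=2 v3=0; positions = -9 9 10 14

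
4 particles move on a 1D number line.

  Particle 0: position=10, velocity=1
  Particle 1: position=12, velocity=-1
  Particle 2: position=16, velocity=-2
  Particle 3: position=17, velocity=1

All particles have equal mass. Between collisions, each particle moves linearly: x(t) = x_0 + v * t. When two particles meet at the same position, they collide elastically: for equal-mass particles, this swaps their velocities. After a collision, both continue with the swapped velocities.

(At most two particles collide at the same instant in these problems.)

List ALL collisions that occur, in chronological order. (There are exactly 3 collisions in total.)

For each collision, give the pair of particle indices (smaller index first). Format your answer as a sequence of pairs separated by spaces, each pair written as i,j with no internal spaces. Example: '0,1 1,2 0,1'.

Collision at t=1: particles 0 and 1 swap velocities; positions: p0=11 p1=11 p2=14 p3=18; velocities now: v0=-1 v1=1 v2=-2 v3=1
Collision at t=2: particles 1 and 2 swap velocities; positions: p0=10 p1=12 p2=12 p3=19; velocities now: v0=-1 v1=-2 v2=1 v3=1
Collision at t=4: particles 0 and 1 swap velocities; positions: p0=8 p1=8 p2=14 p3=21; velocities now: v0=-2 v1=-1 v2=1 v3=1

Answer: 0,1 1,2 0,1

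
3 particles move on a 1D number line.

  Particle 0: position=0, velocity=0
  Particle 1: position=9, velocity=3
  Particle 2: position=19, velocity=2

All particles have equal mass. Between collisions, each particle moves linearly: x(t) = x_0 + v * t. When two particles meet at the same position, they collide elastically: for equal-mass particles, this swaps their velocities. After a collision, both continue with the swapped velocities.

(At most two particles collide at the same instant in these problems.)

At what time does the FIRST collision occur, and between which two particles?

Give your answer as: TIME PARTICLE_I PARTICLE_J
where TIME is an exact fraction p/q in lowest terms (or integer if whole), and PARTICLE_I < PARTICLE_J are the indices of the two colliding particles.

Pair (0,1): pos 0,9 vel 0,3 -> not approaching (rel speed -3 <= 0)
Pair (1,2): pos 9,19 vel 3,2 -> gap=10, closing at 1/unit, collide at t=10
Earliest collision: t=10 between 1 and 2

Answer: 10 1 2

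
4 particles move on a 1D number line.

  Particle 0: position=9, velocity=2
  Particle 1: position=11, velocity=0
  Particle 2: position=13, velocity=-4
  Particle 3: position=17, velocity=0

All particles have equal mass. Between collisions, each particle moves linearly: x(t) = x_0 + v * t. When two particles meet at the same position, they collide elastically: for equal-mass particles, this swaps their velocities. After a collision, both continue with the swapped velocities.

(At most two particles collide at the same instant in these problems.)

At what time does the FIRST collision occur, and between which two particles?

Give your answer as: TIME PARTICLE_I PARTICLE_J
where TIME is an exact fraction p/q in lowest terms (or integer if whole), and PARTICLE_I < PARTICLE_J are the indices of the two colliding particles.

Pair (0,1): pos 9,11 vel 2,0 -> gap=2, closing at 2/unit, collide at t=1
Pair (1,2): pos 11,13 vel 0,-4 -> gap=2, closing at 4/unit, collide at t=1/2
Pair (2,3): pos 13,17 vel -4,0 -> not approaching (rel speed -4 <= 0)
Earliest collision: t=1/2 between 1 and 2

Answer: 1/2 1 2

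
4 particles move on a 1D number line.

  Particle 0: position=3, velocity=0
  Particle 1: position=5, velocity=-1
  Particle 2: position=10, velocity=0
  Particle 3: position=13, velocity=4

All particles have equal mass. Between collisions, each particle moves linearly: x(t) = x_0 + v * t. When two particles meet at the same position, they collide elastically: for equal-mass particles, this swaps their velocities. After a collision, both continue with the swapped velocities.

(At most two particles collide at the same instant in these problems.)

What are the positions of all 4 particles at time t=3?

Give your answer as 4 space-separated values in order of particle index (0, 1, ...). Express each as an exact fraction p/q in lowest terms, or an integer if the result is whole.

Collision at t=2: particles 0 and 1 swap velocities; positions: p0=3 p1=3 p2=10 p3=21; velocities now: v0=-1 v1=0 v2=0 v3=4
Advance to t=3 (no further collisions before then); velocities: v0=-1 v1=0 v2=0 v3=4; positions = 2 3 10 25

Answer: 2 3 10 25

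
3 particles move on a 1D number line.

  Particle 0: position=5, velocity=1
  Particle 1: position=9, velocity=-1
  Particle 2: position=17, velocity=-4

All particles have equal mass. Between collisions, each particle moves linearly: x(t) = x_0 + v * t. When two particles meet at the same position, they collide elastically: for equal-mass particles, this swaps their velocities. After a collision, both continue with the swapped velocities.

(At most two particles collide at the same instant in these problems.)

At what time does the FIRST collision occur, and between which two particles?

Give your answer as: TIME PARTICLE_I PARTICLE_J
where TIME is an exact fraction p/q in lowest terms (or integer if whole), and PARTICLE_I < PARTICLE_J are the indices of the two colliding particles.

Pair (0,1): pos 5,9 vel 1,-1 -> gap=4, closing at 2/unit, collide at t=2
Pair (1,2): pos 9,17 vel -1,-4 -> gap=8, closing at 3/unit, collide at t=8/3
Earliest collision: t=2 between 0 and 1

Answer: 2 0 1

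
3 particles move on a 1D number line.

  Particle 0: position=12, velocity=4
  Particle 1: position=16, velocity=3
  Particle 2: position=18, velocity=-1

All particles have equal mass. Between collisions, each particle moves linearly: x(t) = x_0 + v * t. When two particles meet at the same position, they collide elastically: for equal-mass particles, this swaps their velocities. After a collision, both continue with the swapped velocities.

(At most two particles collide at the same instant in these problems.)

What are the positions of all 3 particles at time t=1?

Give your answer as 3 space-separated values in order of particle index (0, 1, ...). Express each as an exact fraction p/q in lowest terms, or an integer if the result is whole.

Answer: 16 17 19

Derivation:
Collision at t=1/2: particles 1 and 2 swap velocities; positions: p0=14 p1=35/2 p2=35/2; velocities now: v0=4 v1=-1 v2=3
Advance to t=1 (no further collisions before then); velocities: v0=4 v1=-1 v2=3; positions = 16 17 19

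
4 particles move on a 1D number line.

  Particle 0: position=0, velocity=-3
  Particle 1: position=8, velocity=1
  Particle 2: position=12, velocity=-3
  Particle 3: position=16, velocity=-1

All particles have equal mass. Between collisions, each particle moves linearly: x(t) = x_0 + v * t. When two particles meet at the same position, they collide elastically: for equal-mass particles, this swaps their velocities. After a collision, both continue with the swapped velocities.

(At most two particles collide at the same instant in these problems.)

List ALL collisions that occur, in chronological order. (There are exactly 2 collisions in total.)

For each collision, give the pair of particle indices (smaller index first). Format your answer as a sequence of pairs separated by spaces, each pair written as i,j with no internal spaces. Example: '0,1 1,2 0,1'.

Answer: 1,2 2,3

Derivation:
Collision at t=1: particles 1 and 2 swap velocities; positions: p0=-3 p1=9 p2=9 p3=15; velocities now: v0=-3 v1=-3 v2=1 v3=-1
Collision at t=4: particles 2 and 3 swap velocities; positions: p0=-12 p1=0 p2=12 p3=12; velocities now: v0=-3 v1=-3 v2=-1 v3=1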